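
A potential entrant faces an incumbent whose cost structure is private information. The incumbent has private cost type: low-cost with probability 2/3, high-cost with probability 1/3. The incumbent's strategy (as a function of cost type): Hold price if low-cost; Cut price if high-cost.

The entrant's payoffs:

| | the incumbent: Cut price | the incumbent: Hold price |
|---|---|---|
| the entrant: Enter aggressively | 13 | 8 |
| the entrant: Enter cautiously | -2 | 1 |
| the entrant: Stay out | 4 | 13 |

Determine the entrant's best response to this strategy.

Stay out

E[Enter aggressively] = 2/3·(8) + 1/3·(13) = 29/3
E[Enter cautiously] = 2/3·(1) + 1/3·(-2) = 0
E[Stay out] = 2/3·(13) + 1/3·(4) = 10
Best response: Stay out (10 is the largest).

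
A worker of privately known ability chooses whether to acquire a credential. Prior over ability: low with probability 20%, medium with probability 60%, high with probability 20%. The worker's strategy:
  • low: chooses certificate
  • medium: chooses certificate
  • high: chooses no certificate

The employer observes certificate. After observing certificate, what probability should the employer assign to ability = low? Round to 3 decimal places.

0.250

P(certificate) = 0.2·1 + 0.6·1 + 0.2·0 = 0.8
P(low | certificate) = (0.2·1) / 0.8 = 0.2 / 0.8 = 0.25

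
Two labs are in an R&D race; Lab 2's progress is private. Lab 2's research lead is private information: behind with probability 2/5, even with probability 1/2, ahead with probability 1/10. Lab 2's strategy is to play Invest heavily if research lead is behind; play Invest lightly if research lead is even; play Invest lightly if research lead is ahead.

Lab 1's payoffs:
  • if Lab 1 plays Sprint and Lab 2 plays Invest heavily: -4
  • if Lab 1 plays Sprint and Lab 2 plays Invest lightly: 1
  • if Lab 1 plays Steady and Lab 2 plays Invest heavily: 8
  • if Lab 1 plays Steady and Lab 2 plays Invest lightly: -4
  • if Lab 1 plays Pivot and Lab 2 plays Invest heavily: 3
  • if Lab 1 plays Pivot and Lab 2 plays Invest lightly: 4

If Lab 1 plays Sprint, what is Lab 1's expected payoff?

-1

E[Sprint] = 2/5·(-4) + 1/2·1 + 1/10·1 = (-8/5) + 1/2 + 1/10 = -1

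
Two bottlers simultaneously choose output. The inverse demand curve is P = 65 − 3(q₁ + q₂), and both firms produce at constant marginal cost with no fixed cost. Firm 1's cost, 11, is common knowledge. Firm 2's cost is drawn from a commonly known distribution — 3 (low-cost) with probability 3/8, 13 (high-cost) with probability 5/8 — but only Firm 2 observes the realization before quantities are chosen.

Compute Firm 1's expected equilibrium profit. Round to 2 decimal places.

Firm 2 with cost c maximizes (65 − 3(q₁+q₂) − c)·q₂, giving q₂(c) = (65 − c − 3q₁)/6.
E[c₂] = 3/8·3 + 5/8·13 = 9.25
Firm 1's FOC against E[q₂] yields q₁ = (65 − 2·11 + E[c₂])/9 = (65 − 22 + 9.25)/9 = 5.80556.
E[P] = 65 − 3·(q₁ + E[q₂]) = 28.4167; Firm 1's expected profit = (E[P] − 11)·q₁ = (28.4167 − 11)·5.80556 = 101.113.

101.11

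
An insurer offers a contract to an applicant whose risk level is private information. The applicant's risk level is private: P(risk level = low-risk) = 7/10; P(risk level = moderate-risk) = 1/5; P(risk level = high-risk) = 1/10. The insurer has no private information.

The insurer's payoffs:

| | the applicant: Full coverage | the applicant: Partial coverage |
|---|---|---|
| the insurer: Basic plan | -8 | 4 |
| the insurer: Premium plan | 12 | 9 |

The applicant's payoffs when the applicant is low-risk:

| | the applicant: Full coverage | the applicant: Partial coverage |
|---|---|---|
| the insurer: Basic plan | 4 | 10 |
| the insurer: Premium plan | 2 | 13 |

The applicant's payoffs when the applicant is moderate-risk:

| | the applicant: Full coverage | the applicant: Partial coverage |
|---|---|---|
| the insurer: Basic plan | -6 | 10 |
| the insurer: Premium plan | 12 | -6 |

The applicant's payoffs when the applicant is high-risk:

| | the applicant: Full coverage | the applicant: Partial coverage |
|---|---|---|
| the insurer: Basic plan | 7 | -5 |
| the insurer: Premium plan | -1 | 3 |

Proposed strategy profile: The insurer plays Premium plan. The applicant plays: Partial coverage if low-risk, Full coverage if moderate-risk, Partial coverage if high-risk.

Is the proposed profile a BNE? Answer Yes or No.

A profile is a BNE iff every type of every player is best-responding given beliefs about the other side.
The insurer plays Premium plan: E[Premium plan] = 7/10·(9) + 1/5·(12) + 1/10·(9) = 48/5; E[Basic plan] = 8/5. Best-responding. ✓
The applicant (risk level low-risk), facing Premium plan: Full coverage gives 2, Partial coverage gives 13. Proposed Partial coverage is best. ✓
The applicant (risk level moderate-risk), facing Premium plan: Full coverage gives 12, Partial coverage gives -6. Proposed Full coverage is best. ✓
The applicant (risk level high-risk), facing Premium plan: Full coverage gives -1, Partial coverage gives 3. Proposed Partial coverage is best. ✓

Yes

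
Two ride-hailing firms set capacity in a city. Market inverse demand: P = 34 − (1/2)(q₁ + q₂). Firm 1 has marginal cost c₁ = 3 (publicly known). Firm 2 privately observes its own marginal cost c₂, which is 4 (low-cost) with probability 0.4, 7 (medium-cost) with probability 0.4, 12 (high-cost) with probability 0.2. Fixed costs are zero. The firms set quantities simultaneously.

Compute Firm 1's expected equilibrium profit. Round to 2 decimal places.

Type-c best response for Firm 2: q₂(c) = (34 − c) − q₁/2.
Firm 1 maximizes expected profit; its first-order condition is 34 − q₁ − (1/2)E[q₂] − 3 = 0.
Substituting E[q₂] and solving: E[c₂] = 6.8, so q₁ = (34 − 2·3 + 6.8)/(3/2) = 23.2.
E[P] = 34 − (1/2)·(q₁ + E[q₂]) = 14.6; Firm 1's expected profit = (E[P] − 3)·q₁ = (14.6 − 3)·23.2 = 269.12.

269.12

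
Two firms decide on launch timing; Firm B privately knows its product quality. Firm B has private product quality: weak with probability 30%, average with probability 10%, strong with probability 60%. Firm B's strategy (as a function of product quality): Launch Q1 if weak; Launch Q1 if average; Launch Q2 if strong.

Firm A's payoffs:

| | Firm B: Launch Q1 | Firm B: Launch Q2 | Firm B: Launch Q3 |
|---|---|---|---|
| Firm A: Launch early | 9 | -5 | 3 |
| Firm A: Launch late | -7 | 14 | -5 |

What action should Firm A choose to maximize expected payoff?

Launch late

E[Launch early] = 0.3·(9) + 0.1·(9) + 0.6·(-5) = 0.6
E[Launch late] = 0.3·(-7) + 0.1·(-7) + 0.6·(14) = 5.6
Best response: Launch late (5.6 is the largest).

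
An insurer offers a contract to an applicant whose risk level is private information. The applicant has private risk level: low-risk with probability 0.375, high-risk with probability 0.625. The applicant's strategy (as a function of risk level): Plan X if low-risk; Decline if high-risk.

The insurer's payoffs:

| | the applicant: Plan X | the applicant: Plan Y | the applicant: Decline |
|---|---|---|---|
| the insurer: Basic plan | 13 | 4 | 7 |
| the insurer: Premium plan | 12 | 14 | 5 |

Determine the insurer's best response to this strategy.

Basic plan

E[Basic plan] = 0.375·(13) + 0.625·(7) = 9.25
E[Premium plan] = 0.375·(12) + 0.625·(5) = 7.625
Best response: Basic plan (9.25 is the largest).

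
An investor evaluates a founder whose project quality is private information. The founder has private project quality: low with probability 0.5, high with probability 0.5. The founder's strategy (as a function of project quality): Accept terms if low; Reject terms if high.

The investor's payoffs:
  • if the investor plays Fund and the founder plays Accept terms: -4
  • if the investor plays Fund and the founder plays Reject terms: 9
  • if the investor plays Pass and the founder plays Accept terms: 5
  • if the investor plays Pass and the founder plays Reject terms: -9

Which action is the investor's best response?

E[Fund] = 0.5·(-4) + 0.5·(9) = 2.5
E[Pass] = 0.5·(5) + 0.5·(-9) = -2
Best response: Fund (2.5 is the largest).

Fund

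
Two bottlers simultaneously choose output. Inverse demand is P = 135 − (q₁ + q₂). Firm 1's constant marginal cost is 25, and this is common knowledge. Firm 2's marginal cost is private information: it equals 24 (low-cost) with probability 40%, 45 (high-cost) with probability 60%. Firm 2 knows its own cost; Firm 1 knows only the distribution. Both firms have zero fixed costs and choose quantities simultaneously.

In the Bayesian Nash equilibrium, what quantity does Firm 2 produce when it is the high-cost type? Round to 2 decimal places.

24.73

Firm 2 with cost c maximizes (135 − (q₁+q₂) − c)·q₂, giving q₂(c) = (135 − c − q₁)/2.
E[c₂] = 0.4·24 + 0.6·45 = 36.6
Firm 1's FOC against E[q₂] yields q₁ = (135 − 2·25 + E[c₂])/3 = (135 − 50 + 36.6)/3 = 40.5333.
q₂(high-cost) = (135 − 45 − 40.5333)/2 = 24.7333.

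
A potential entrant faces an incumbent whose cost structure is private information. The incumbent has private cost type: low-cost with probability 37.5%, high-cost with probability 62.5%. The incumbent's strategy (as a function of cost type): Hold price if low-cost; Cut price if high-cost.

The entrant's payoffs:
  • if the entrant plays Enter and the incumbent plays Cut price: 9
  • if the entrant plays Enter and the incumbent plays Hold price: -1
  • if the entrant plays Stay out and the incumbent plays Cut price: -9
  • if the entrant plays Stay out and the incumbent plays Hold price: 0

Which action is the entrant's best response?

Enter

E[Enter] = 0.375·(-1) + 0.625·(9) = 5.25
E[Stay out] = 0.375·(0) + 0.625·(-9) = -5.625
Best response: Enter (5.25 is the largest).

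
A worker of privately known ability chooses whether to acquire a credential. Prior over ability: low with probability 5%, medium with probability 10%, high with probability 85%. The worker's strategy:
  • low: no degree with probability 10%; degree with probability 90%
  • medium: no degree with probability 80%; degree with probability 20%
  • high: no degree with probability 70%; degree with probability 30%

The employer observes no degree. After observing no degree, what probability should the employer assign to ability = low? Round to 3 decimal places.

0.007

P(no degree) = 0.05·0.1 + 0.1·0.8 + 0.85·0.7 = 0.68
P(low | no degree) = (0.05·0.1) / 0.68 = 0.005 / 0.68 = 0.00735294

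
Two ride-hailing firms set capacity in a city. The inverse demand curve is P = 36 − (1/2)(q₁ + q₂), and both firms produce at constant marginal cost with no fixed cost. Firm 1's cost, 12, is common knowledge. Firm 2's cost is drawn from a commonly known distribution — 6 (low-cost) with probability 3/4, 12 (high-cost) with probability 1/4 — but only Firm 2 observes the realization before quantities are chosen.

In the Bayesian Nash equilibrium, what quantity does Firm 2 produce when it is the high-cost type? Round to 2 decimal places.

Firm 2 with cost c maximizes (36 − (1/2)(q₁+q₂) − c)·q₂, giving q₂(c) = (36 − c − (1/2)q₁).
E[c₂] = 3/4·6 + 1/4·12 = 7.5
Firm 1's FOC against E[q₂] yields q₁ = (36 − 2·12 + E[c₂])/(3/2) = (36 − 24 + 7.5)/(3/2) = 13.
q₂(high-cost) = (36 − 12 − (1/2)·13) = 17.5.

17.50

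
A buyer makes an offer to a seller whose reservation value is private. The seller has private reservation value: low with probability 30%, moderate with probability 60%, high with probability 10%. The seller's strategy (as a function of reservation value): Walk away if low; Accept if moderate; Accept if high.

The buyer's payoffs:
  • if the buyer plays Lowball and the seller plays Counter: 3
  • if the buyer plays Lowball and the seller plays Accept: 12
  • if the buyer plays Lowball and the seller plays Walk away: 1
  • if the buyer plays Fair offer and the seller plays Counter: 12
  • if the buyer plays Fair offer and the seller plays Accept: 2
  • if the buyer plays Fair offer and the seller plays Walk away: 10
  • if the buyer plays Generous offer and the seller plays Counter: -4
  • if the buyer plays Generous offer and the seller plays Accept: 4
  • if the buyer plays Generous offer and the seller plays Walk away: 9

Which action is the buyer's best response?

E[Lowball] = 0.3·(1) + 0.6·(12) + 0.1·(12) = 8.7
E[Fair offer] = 0.3·(10) + 0.6·(2) + 0.1·(2) = 4.4
E[Generous offer] = 0.3·(9) + 0.6·(4) + 0.1·(4) = 5.5
Best response: Lowball (8.7 is the largest).

Lowball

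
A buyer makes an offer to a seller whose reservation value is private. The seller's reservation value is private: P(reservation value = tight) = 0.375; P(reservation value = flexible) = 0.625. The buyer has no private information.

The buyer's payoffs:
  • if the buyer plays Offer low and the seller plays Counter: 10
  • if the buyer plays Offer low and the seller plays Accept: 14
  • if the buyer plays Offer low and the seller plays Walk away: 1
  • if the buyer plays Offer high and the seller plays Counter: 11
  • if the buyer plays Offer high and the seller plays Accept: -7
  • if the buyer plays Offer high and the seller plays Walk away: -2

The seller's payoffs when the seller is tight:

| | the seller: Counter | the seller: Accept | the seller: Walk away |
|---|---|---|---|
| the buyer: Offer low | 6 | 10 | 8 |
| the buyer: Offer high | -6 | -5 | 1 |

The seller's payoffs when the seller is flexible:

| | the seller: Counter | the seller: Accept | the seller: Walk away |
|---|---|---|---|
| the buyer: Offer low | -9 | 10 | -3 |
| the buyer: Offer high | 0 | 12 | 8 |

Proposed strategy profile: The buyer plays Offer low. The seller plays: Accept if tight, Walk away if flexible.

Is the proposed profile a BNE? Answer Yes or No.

No

The buyer plays Offer low: E[Offer low] = 0.375·(14) + 0.625·(1) = 5.875; E[Offer high] = -3.875. Best-responding. ✓
The seller (reservation value tight), facing Offer low: Counter gives 6, Accept gives 10, Walk away gives 8. Proposed Accept is best. ✓
The seller (reservation value flexible), facing Offer low: Counter gives -9, Accept gives 10, Walk away gives -3. Proposed Walk away is not best — profitable deviation exists. ✗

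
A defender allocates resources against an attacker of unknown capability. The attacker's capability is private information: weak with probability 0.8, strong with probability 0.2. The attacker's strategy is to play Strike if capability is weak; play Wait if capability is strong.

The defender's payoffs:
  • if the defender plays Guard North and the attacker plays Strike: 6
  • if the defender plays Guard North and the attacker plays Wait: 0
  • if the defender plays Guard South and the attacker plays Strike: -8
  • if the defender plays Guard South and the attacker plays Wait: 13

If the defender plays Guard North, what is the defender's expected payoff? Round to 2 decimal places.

4.80

E[Guard North] = 0.8·6 + 0.2·0 = 4.8 + 0 = 4.8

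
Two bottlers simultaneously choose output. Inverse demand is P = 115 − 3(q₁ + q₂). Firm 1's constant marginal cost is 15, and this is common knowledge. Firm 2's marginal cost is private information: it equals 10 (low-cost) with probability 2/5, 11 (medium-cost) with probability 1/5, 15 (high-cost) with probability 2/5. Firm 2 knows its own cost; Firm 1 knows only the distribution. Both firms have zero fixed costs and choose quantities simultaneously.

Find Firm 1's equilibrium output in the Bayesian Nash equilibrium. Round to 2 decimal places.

10.80

Firm 2 with cost c maximizes (115 − 3(q₁+q₂) − c)·q₂, giving q₂(c) = (115 − c − 3q₁)/6.
E[c₂] = 2/5·10 + 1/5·11 + 2/5·15 = 12.2
Firm 1's FOC against E[q₂] yields q₁ = (115 − 2·15 + E[c₂])/9 = (115 − 30 + 12.2)/9 = 10.8.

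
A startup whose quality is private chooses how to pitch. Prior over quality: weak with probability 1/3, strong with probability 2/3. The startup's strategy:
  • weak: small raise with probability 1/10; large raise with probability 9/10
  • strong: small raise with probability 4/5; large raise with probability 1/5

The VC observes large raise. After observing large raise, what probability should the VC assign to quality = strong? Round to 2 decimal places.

P(large raise) = (1/3)·(9/10) + (2/3)·(1/5) = 13/30
P(strong | large raise) = ((2/3)·(1/5)) / (13/30) = (2/15) / (13/30) = 4/13

0.31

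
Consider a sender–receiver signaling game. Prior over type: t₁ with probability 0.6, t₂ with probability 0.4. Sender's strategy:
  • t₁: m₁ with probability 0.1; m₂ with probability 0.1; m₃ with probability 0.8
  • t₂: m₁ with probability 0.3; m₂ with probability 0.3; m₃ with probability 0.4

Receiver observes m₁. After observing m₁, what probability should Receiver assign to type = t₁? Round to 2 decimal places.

P(m₁) = 0.6·0.1 + 0.4·0.3 = 0.18
P(t₁ | m₁) = (0.6·0.1) / 0.18 = 0.06 / 0.18 = 0.333333

0.33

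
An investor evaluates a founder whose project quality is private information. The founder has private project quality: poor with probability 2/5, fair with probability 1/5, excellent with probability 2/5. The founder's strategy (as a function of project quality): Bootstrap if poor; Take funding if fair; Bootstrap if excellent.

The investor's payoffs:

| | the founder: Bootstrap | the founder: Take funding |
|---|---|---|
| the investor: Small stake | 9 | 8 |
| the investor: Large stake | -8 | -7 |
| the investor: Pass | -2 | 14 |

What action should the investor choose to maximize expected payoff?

Small stake

Compute the investor's expected payoff for each action, taking the expectation over the founder's type.
E[Small stake] = 2/5·(9) + 1/5·(8) + 2/5·(9) = 44/5
E[Large stake] = 2/5·(-8) + 1/5·(-7) + 2/5·(-8) = -39/5
E[Pass] = 2/5·(-2) + 1/5·(14) + 2/5·(-2) = 6/5
Best response: Small stake (44/5 is the largest).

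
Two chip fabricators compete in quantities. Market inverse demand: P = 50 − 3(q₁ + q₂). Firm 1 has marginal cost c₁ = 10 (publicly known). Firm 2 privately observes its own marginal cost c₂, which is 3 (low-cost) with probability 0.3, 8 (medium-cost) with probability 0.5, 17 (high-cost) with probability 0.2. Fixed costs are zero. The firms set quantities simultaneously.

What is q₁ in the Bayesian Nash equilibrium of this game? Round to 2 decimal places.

Type-c best response for Firm 2: q₂(c) = (50 − c)/6 − q₁/2.
Firm 1 maximizes expected profit; its first-order condition is 50 − 6q₁ − 3E[q₂] − 10 = 0.
Substituting E[q₂] and solving: E[c₂] = 8.3, so q₁ = (50 − 2·10 + 8.3)/9 = 4.25556.

4.26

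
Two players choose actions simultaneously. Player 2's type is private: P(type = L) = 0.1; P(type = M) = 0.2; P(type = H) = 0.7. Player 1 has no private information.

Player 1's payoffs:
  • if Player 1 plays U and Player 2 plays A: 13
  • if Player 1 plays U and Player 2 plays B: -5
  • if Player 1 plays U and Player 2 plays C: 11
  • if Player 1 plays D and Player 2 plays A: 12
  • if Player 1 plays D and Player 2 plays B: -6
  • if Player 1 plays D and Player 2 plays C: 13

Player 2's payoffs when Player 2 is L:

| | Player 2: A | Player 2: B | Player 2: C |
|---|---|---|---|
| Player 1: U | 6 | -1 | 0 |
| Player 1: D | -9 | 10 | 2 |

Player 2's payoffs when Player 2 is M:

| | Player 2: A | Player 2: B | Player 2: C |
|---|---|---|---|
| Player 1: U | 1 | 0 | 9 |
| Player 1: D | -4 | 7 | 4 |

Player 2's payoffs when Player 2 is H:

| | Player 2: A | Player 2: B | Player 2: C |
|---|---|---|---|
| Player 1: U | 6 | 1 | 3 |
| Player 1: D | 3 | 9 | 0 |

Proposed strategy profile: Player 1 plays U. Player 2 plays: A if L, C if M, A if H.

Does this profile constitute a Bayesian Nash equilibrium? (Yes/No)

Yes

A profile is a BNE iff every type of every player is best-responding given beliefs about the other side.
Player 1 plays U: E[U] = 0.1·(13) + 0.2·(11) + 0.7·(13) = 12.6; E[D] = 12.2. Best-responding. ✓
Player 2 (type L), facing U: A gives 6, B gives -1, C gives 0. Proposed A is best. ✓
Player 2 (type M), facing U: A gives 1, B gives 0, C gives 9. Proposed C is best. ✓
Player 2 (type H), facing U: A gives 6, B gives 1, C gives 3. Proposed A is best. ✓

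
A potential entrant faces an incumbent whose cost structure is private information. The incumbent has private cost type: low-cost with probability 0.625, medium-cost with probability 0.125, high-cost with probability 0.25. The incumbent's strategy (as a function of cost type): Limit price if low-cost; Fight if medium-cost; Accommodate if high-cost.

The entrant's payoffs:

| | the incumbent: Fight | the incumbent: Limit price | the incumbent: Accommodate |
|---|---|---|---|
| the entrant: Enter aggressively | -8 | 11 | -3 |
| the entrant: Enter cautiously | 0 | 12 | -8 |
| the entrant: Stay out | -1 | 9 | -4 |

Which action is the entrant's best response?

Enter cautiously

E[Enter aggressively] = 0.625·(11) + 0.125·(-8) + 0.25·(-3) = 5.125
E[Enter cautiously] = 0.625·(12) + 0.125·(0) + 0.25·(-8) = 5.5
E[Stay out] = 0.625·(9) + 0.125·(-1) + 0.25·(-4) = 4.5
Best response: Enter cautiously (5.5 is the largest).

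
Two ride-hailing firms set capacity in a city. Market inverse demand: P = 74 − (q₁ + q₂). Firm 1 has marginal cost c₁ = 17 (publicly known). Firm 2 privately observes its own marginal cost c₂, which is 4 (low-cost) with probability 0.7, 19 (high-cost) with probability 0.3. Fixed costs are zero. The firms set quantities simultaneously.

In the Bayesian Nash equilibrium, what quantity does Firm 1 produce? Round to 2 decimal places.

16.17

Firm 2 with cost c maximizes (74 − (q₁+q₂) − c)·q₂, giving q₂(c) = (74 − c − q₁)/2.
E[c₂] = 0.7·4 + 0.3·19 = 8.5
Firm 1's FOC against E[q₂] yields q₁ = (74 − 2·17 + E[c₂])/3 = (74 − 34 + 8.5)/3 = 16.1667.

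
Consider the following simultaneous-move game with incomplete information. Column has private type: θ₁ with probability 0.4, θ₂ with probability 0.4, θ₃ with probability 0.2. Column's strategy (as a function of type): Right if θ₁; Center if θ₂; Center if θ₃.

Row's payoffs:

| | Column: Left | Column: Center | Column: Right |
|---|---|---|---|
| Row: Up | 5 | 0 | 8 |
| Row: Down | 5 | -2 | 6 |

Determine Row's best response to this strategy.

Compute Row's expected payoff for each action, taking the expectation over Column's type.
E[Up] = 0.4·(8) + 0.4·(0) + 0.2·(0) = 3.2
E[Down] = 0.4·(6) + 0.4·(-2) + 0.2·(-2) = 1.2
Best response: Up (3.2 is the largest).

Up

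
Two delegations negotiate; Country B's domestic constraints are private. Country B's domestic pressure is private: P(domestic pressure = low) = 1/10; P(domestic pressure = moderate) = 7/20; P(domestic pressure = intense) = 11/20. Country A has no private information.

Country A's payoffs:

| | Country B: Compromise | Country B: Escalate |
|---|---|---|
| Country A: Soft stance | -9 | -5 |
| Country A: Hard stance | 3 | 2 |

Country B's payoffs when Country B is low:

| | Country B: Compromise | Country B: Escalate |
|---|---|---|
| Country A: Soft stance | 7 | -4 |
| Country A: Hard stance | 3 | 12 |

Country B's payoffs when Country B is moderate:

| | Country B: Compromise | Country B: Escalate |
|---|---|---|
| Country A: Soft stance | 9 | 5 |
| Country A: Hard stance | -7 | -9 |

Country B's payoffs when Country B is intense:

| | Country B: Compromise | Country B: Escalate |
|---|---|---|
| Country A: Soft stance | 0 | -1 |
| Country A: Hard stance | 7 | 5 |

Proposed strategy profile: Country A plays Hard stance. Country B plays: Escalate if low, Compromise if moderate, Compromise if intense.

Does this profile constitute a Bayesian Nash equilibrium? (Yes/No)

Country A plays Hard stance: E[Hard stance] = 1/10·(2) + 7/20·(3) + 11/20·(3) = 29/10; E[Soft stance] = -43/5. Best-responding. ✓
Country B (domestic pressure low), facing Hard stance: Compromise gives 3, Escalate gives 12. Proposed Escalate is best. ✓
Country B (domestic pressure moderate), facing Hard stance: Compromise gives -7, Escalate gives -9. Proposed Compromise is best. ✓
Country B (domestic pressure intense), facing Hard stance: Compromise gives 7, Escalate gives 5. Proposed Compromise is best. ✓

Yes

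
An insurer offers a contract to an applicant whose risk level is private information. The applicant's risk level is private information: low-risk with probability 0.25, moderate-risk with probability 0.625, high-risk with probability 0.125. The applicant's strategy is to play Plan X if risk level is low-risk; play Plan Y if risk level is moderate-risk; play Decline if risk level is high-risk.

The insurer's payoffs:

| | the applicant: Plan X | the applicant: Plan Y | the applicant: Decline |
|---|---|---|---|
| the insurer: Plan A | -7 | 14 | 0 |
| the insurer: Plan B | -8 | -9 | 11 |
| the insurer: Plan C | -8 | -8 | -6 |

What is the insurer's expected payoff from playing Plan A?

Take the expectation over the applicant's risk level, weighting each type's action by its prior probability.
E[Plan A] = 0.25·(-7) + 0.625·14 + 0.125·0 = (-1.75) + 8.75 + 0 = 7

7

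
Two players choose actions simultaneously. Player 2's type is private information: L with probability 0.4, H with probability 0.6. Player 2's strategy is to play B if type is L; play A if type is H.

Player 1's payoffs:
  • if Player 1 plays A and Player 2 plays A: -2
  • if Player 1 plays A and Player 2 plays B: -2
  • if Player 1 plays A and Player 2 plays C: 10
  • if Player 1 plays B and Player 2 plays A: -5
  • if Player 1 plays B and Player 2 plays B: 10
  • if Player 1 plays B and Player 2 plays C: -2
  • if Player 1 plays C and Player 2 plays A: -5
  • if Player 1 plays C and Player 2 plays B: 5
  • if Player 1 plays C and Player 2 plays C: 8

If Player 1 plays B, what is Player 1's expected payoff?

1

E[B] = 0.4·10 + 0.6·(-5) = 4 + (-3) = 1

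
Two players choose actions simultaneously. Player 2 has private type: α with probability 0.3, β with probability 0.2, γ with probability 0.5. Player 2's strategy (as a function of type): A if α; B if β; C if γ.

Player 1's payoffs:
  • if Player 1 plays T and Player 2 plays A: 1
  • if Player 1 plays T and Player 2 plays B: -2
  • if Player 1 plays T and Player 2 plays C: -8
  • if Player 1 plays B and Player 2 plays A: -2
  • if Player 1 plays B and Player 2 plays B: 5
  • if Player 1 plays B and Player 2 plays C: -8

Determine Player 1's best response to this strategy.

B

E[T] = 0.3·(1) + 0.2·(-2) + 0.5·(-8) = -4.1
E[B] = 0.3·(-2) + 0.2·(5) + 0.5·(-8) = -3.6
Best response: B (-3.6 is the largest).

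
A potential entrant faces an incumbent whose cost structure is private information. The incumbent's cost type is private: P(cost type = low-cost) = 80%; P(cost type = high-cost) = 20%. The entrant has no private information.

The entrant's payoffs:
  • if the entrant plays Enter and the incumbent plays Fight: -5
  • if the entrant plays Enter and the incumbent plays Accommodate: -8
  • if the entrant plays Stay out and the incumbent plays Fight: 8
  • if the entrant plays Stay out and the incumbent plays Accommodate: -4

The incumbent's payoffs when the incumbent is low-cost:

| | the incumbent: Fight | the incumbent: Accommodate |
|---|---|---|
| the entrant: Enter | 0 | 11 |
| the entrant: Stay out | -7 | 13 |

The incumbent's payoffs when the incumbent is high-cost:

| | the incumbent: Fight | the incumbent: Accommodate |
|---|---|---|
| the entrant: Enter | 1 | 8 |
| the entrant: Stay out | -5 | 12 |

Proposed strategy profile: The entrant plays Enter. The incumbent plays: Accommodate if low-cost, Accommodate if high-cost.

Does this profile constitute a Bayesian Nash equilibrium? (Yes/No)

The entrant plays Enter: E[Enter] = 0.8·(-8) + 0.2·(-8) = -8; E[Stay out] = -4. Not best-responding. ✗
The incumbent (cost type low-cost), facing Enter: Fight gives 0, Accommodate gives 11. Proposed Accommodate is best. ✓
The incumbent (cost type high-cost), facing Enter: Fight gives 1, Accommodate gives 8. Proposed Accommodate is best. ✓

No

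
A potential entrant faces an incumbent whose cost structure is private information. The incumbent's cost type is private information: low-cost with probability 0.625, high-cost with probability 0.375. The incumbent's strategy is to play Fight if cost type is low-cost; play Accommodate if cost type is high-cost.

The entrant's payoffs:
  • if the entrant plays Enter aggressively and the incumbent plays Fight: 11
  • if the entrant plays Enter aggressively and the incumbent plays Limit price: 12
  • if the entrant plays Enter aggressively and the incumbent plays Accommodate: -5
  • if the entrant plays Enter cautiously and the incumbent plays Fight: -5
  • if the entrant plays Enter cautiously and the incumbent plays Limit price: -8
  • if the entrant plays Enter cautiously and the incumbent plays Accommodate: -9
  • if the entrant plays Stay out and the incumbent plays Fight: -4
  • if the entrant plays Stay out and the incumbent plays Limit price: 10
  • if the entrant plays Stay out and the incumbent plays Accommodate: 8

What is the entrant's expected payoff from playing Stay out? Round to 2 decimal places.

E[Stay out] = 0.625·(-4) + 0.375·8 = (-2.5) + 3 = 0.5

0.50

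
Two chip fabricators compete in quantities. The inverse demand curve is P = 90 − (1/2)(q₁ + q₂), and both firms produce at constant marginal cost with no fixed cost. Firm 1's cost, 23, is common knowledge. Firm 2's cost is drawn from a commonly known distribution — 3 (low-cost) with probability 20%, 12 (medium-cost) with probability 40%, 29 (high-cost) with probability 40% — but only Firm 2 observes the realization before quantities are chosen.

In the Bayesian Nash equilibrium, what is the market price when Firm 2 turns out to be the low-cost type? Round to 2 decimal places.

Firm 2 with cost c maximizes (90 − (1/2)(q₁+q₂) − c)·q₂, giving q₂(c) = (90 − c − (1/2)q₁).
E[c₂] = 0.2·3 + 0.4·12 + 0.4·29 = 17
Firm 1's FOC against E[q₂] yields q₁ = (90 − 2·23 + E[c₂])/(3/2) = (90 − 46 + 17)/(3/2) = 40.6667.
q₂(low-cost) = 66.6667, so P = 90 − (1/2)·(40.6667 + 66.6667) = 36.3333.

36.33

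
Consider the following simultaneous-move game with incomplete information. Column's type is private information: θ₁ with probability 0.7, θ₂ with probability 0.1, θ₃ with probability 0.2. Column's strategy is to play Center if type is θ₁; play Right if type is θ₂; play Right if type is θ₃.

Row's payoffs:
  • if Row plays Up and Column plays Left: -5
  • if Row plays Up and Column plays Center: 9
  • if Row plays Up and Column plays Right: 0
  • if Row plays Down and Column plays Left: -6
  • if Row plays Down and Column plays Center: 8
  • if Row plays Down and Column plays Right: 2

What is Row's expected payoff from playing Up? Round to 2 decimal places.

6.30

E[Up] = 0.7·9 + 0.1·0 + 0.2·0 = 6.3 + 0 + 0 = 6.3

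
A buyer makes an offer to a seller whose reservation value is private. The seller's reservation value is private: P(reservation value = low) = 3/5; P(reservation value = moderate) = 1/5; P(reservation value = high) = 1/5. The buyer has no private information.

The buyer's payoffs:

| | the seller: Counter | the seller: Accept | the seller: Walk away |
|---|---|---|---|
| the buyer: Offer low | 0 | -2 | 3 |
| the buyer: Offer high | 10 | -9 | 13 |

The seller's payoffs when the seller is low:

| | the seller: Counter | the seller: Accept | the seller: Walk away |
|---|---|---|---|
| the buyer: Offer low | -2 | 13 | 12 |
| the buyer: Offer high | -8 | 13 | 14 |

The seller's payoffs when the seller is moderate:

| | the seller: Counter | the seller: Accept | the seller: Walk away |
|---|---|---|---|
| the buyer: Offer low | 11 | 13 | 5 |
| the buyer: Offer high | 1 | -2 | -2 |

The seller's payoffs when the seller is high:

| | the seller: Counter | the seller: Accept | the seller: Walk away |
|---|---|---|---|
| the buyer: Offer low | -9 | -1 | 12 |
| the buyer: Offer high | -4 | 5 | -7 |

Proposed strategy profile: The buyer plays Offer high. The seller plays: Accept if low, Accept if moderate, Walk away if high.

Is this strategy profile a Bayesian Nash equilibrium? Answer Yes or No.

A profile is a BNE iff every type of every player is best-responding given beliefs about the other side.
The buyer plays Offer high: E[Offer high] = 3/5·(-9) + 1/5·(-9) + 1/5·(13) = -23/5; E[Offer low] = -1. Not best-responding. ✗
The seller (reservation value low), facing Offer high: Counter gives -8, Accept gives 13, Walk away gives 14. Proposed Accept is not best — profitable deviation exists. ✗
The seller (reservation value moderate), facing Offer high: Counter gives 1, Accept gives -2, Walk away gives -2. Proposed Accept is not best — profitable deviation exists. ✗
The seller (reservation value high), facing Offer high: Counter gives -4, Accept gives 5, Walk away gives -7. Proposed Walk away is not best — profitable deviation exists. ✗

No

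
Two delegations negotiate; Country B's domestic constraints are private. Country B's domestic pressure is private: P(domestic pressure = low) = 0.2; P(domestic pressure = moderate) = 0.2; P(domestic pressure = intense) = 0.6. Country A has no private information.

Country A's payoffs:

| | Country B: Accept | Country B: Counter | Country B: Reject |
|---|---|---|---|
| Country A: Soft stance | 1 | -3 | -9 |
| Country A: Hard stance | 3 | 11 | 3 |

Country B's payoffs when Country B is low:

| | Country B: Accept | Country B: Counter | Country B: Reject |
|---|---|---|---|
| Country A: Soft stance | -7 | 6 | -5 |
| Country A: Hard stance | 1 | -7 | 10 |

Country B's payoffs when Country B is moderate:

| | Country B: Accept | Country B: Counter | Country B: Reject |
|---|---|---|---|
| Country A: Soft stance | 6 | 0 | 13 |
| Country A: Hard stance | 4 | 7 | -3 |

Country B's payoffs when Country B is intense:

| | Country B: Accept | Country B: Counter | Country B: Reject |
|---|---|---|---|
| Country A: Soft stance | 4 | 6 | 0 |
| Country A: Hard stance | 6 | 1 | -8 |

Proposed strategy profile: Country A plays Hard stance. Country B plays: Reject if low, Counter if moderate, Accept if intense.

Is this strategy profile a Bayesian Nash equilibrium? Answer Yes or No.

Yes

A profile is a BNE iff every type of every player is best-responding given beliefs about the other side.
Country A plays Hard stance: E[Hard stance] = 0.2·(3) + 0.2·(11) + 0.6·(3) = 4.6; E[Soft stance] = -1.8. Best-responding. ✓
Country B (domestic pressure low), facing Hard stance: Accept gives 1, Counter gives -7, Reject gives 10. Proposed Reject is best. ✓
Country B (domestic pressure moderate), facing Hard stance: Accept gives 4, Counter gives 7, Reject gives -3. Proposed Counter is best. ✓
Country B (domestic pressure intense), facing Hard stance: Accept gives 6, Counter gives 1, Reject gives -8. Proposed Accept is best. ✓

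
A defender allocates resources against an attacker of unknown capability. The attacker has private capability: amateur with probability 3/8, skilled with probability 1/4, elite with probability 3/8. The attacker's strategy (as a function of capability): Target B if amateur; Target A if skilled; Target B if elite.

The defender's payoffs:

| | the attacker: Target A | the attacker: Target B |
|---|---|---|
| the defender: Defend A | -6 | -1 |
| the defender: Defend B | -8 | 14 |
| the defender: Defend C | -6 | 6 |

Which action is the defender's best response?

E[Defend A] = 3/8·(-1) + 1/4·(-6) + 3/8·(-1) = -9/4
E[Defend B] = 3/8·(14) + 1/4·(-8) + 3/8·(14) = 17/2
E[Defend C] = 3/8·(6) + 1/4·(-6) + 3/8·(6) = 3
Best response: Defend B (17/2 is the largest).

Defend B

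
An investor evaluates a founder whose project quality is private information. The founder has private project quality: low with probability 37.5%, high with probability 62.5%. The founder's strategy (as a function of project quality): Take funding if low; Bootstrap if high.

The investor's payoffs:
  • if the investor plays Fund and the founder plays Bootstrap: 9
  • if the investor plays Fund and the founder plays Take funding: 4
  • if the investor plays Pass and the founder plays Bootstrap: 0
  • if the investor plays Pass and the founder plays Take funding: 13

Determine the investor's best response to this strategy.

Fund

E[Fund] = 0.375·(4) + 0.625·(9) = 7.125
E[Pass] = 0.375·(13) + 0.625·(0) = 4.875
Best response: Fund (7.125 is the largest).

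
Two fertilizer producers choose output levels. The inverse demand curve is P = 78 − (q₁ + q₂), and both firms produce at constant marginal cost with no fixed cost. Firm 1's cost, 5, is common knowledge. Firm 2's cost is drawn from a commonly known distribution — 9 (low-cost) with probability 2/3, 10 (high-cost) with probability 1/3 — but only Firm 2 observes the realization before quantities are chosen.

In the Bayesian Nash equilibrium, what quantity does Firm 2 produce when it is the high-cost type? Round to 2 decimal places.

Type-c best response for Firm 2: q₂(c) = (78 − c)/2 − q₁/2.
Firm 1 maximizes expected profit; its first-order condition is 78 − 2q₁ − E[q₂] − 5 = 0.
Substituting E[q₂] and solving: E[c₂] = 9.33333, so q₁ = (78 − 2·5 + 9.33333)/3 = 25.7778.
q₂(high-cost) = (78 − 10 − 25.7778)/2 = 21.1111.

21.11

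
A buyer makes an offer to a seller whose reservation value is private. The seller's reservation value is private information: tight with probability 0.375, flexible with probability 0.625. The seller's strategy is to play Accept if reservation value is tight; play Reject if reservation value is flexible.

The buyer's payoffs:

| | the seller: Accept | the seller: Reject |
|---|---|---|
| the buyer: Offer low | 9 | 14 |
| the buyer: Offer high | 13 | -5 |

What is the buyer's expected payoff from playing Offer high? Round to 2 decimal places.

E[Offer high] = 0.375·13 + 0.625·(-5) = 4.875 + (-3.125) = 1.75

1.75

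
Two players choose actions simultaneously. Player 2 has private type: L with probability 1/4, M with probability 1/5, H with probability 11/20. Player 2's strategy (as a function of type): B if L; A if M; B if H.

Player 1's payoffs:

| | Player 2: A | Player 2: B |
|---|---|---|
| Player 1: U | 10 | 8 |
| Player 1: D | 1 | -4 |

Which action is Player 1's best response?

U

E[U] = 1/4·(8) + 1/5·(10) + 11/20·(8) = 42/5
E[D] = 1/4·(-4) + 1/5·(1) + 11/20·(-4) = -3
Best response: U (42/5 is the largest).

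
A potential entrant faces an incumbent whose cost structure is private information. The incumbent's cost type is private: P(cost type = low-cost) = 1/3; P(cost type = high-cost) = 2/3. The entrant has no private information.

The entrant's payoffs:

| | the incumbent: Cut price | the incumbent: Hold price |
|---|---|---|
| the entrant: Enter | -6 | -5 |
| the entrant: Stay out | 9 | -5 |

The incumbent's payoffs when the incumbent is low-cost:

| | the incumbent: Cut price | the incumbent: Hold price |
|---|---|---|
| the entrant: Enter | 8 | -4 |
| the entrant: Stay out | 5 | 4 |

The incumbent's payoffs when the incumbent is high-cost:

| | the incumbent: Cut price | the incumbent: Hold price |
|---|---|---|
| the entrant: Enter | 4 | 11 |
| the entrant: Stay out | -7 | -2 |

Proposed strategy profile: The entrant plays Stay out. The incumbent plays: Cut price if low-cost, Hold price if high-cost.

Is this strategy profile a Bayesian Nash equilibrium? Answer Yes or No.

Yes

The entrant plays Stay out: E[Stay out] = 1/3·(9) + 2/3·(-5) = -1/3; E[Enter] = -16/3. Best-responding. ✓
The incumbent (cost type low-cost), facing Stay out: Cut price gives 5, Hold price gives 4. Proposed Cut price is best. ✓
The incumbent (cost type high-cost), facing Stay out: Cut price gives -7, Hold price gives -2. Proposed Hold price is best. ✓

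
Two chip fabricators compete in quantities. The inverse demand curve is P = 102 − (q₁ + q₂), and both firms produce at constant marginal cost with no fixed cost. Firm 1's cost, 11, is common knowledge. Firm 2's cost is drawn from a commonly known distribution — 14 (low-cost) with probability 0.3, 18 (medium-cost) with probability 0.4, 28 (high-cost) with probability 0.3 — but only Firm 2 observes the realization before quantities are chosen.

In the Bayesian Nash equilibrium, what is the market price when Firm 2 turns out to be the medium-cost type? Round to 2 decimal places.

43.37

Type-c best response for Firm 2: q₂(c) = (102 − c)/2 − q₁/2.
Firm 1 maximizes expected profit; its first-order condition is 102 − 2q₁ − E[q₂] − 11 = 0.
Substituting E[q₂] and solving: E[c₂] = 19.8, so q₁ = (102 − 2·11 + 19.8)/3 = 33.2667.
q₂(medium-cost) = 25.3667, so P = 102 − (33.2667 + 25.3667) = 43.3667.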